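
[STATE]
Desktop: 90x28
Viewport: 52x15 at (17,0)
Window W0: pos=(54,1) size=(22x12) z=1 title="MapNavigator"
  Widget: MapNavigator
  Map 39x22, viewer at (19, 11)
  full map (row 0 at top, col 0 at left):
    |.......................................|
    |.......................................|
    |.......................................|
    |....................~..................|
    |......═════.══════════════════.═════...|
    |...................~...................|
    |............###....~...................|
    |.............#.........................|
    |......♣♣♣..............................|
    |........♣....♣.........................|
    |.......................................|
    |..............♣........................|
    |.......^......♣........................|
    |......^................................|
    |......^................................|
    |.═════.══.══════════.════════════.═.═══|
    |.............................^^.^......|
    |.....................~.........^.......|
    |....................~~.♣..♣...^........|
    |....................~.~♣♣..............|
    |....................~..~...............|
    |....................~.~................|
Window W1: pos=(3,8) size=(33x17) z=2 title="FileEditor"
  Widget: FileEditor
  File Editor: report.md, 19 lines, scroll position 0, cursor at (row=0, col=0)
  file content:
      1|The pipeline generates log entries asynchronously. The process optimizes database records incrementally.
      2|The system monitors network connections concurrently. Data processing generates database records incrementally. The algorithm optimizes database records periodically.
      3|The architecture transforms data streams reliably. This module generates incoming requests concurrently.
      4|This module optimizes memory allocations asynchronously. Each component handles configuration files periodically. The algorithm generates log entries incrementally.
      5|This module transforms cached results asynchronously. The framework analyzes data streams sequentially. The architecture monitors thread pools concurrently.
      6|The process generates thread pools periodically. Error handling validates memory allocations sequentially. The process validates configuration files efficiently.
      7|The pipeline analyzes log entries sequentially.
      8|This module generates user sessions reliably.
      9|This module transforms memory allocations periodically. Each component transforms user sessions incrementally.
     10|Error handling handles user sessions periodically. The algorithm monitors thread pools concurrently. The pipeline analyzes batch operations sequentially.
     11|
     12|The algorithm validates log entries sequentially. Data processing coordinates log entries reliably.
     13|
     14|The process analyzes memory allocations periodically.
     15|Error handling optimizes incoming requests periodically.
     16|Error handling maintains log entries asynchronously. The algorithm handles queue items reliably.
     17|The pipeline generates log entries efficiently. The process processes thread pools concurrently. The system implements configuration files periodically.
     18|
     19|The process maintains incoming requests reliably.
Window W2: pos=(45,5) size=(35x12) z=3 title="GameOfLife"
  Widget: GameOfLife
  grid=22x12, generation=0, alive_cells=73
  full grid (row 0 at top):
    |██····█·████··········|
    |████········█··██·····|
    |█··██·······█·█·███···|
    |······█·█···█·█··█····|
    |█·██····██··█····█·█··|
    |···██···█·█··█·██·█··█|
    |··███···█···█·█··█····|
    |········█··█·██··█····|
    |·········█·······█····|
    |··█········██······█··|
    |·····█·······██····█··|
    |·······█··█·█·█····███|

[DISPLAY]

                                                    
                                     ┏━━━━━━━━━━━━━━
                                     ┃ MapNavigator 
                                     ┠──────────────
                                     ┃....#.........
                            ┏━━━━━━━━━━━━━━━━━━━━━━━
                            ┃ GameOfLife            
                            ┠───────────────────────
━━━━━━━━━━━━━━━━━━┓         ┃Gen: 0                 
                  ┃         ┃█··██·······█·█·███··· 
──────────────────┨         ┃······█·█···█·█··█···· 
generates log ent▲┃         ┃█·██····██··█····█·█·· 
nitors network co█┃         ┃···██···█·█··█·██·█··█ 
ure transforms da░┃         ┃··███···█···█·█··█···· 
ptimizes memory a░┃         ┃········█··█·██··█···· 


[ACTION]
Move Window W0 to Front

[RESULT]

                                                    
                                     ┏━━━━━━━━━━━━━━
                                     ┃ MapNavigator 
                                     ┠──────────────
                                     ┃....#.........
                            ┏━━━━━━━━┃..............
                            ┃ GameOfL┃....♣.........
                            ┠────────┃..............
━━━━━━━━━━━━━━━━━━┓         ┃Gen: 0  ┃.....♣....@...
                  ┃         ┃█··██···┃.....♣........
──────────────────┨         ┃······█·┃..............
generates log ent▲┃         ┃█·██····┃..............
nitors network co█┃         ┃···██···┗━━━━━━━━━━━━━━
ure transforms da░┃         ┃··███···█···█·█··█···· 
ptimizes memory a░┃         ┃········█··█·██··█···· 


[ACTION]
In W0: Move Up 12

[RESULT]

                                                    
                                     ┏━━━━━━━━━━━━━━
                                     ┃ MapNavigator 
                                     ┠──────────────
                                     ┃              
                            ┏━━━━━━━━┃              
                            ┃ GameOfL┃              
                            ┠────────┃              
━━━━━━━━━━━━━━━━━━┓         ┃Gen: 0  ┃..........@...
                  ┃         ┃█··██···┃..............
──────────────────┨         ┃······█·┃..............
generates log ent▲┃         ┃█·██····┃...........~..
nitors network co█┃         ┃···██···┗━━━━━━━━━━━━━━
ure transforms da░┃         ┃··███···█···█·█··█···· 
ptimizes memory a░┃         ┃········█··█·██··█···· 


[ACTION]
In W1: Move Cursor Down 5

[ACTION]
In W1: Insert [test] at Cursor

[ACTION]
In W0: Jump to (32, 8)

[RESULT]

                                                    
                                     ┏━━━━━━━━━━━━━━
                                     ┃ MapNavigator 
                                     ┠──────────────
                                     ┃════════.═════
                            ┏━━━━━━━━┃..............
                            ┃ GameOfL┃..............
                            ┠────────┃..............
━━━━━━━━━━━━━━━━━━┓         ┃Gen: 0  ┃..........@...
                  ┃         ┃█··██···┃..............
──────────────────┨         ┃······█·┃..............
generates log ent▲┃         ┃█·██····┃..............
nitors network co█┃         ┃···██···┗━━━━━━━━━━━━━━
ure transforms da░┃         ┃··███···█···█·█··█···· 
ptimizes memory a░┃         ┃········█··█·██··█···· 


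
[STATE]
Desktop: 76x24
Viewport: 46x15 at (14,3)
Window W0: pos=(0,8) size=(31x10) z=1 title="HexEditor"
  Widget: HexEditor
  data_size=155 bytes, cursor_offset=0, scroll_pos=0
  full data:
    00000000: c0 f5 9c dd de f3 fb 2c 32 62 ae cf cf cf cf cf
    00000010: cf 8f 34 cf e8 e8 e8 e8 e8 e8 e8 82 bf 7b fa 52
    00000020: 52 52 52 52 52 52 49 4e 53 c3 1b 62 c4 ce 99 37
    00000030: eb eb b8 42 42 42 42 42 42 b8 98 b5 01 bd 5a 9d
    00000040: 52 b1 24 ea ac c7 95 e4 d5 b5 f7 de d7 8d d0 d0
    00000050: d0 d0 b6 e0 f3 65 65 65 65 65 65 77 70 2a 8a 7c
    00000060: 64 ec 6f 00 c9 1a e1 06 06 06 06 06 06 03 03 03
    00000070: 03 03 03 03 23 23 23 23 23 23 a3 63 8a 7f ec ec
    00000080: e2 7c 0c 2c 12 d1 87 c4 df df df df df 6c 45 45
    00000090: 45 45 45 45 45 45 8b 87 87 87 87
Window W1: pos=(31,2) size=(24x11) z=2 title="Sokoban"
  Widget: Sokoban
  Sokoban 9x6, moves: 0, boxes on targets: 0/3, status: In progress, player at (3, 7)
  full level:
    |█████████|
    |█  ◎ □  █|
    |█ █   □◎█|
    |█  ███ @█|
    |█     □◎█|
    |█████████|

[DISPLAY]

                 ┃ Sokoban              ┃     
                 ┠──────────────────────┨     
                 ┃█████████             ┃     
                 ┃█  ◎ □  █             ┃     
                 ┃█ █   □◎█             ┃     
━━━━━━━━━━━━━━━━┓┃█  ███ @█             ┃     
                ┃┃█     □◎█             ┃     
────────────────┨┃█████████             ┃     
f5 9c dd de f3 f┃┃Moves: 0  0/3         ┃     
8f 34 cf e8 e8 e┃┗━━━━━━━━━━━━━━━━━━━━━━┛     
52 52 52 52 52 4┃                             
eb b8 42 42 42 4┃                             
b1 24 ea ac c7 9┃                             
d0 b6 e0 f3 65 6┃                             
━━━━━━━━━━━━━━━━┛                             


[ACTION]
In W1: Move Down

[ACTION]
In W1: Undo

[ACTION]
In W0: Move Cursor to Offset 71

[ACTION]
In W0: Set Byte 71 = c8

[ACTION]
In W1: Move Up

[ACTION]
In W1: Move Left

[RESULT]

                 ┃ Sokoban              ┃     
                 ┠──────────────────────┨     
                 ┃█████████             ┃     
                 ┃█  ◎ □  █             ┃     
                 ┃█ █  □@◎█             ┃     
━━━━━━━━━━━━━━━━┓┃█  ███  █             ┃     
                ┃┃█     □◎█             ┃     
────────────────┨┃█████████             ┃     
f5 9c dd de f3 f┃┃Moves: 2  0/3         ┃     
8f 34 cf e8 e8 e┃┗━━━━━━━━━━━━━━━━━━━━━━┛     
52 52 52 52 52 4┃                             
eb b8 42 42 42 4┃                             
b1 24 ea ac c7 9┃                             
d0 b6 e0 f3 65 6┃                             
━━━━━━━━━━━━━━━━┛                             


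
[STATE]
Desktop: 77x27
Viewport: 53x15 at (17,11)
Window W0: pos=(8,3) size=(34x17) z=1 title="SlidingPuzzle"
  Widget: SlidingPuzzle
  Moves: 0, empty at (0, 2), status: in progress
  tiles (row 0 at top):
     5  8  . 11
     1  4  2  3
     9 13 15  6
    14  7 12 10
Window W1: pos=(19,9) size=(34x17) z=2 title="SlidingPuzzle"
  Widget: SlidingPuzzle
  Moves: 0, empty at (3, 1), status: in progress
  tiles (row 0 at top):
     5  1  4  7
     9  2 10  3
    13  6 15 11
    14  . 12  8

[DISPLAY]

3 ┠────────────────────────────────┨                 
──┃┌────┬────┬────┬────┐           ┃                 
7 ┃│  5 │  1 │  4 │  7 │           ┃                 
──┃├────┼────┼────┼────┤           ┃                 
  ┃│  9 │  2 │ 10 │  3 │           ┃                 
  ┃├────┼────┼────┼────┤           ┃                 
  ┃│ 13 │  6 │ 15 │ 11 │           ┃                 
  ┃├────┼────┼────┼────┤           ┃                 
━━┃│ 14 │    │ 12 │  8 │           ┃                 
  ┃└────┴────┴────┴────┘           ┃                 
  ┃Moves: 0                        ┃                 
  ┃                                ┃                 
  ┃                                ┃                 
  ┃                                ┃                 
  ┗━━━━━━━━━━━━━━━━━━━━━━━━━━━━━━━━┛                 


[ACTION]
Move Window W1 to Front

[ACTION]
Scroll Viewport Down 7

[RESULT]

──┃┌────┬────┬────┬────┐           ┃                 
7 ┃│  5 │  1 │  4 │  7 │           ┃                 
──┃├────┼────┼────┼────┤           ┃                 
  ┃│  9 │  2 │ 10 │  3 │           ┃                 
  ┃├────┼────┼────┼────┤           ┃                 
  ┃│ 13 │  6 │ 15 │ 11 │           ┃                 
  ┃├────┼────┼────┼────┤           ┃                 
━━┃│ 14 │    │ 12 │  8 │           ┃                 
  ┃└────┴────┴────┴────┘           ┃                 
  ┃Moves: 0                        ┃                 
  ┃                                ┃                 
  ┃                                ┃                 
  ┃                                ┃                 
  ┗━━━━━━━━━━━━━━━━━━━━━━━━━━━━━━━━┛                 
                                                     


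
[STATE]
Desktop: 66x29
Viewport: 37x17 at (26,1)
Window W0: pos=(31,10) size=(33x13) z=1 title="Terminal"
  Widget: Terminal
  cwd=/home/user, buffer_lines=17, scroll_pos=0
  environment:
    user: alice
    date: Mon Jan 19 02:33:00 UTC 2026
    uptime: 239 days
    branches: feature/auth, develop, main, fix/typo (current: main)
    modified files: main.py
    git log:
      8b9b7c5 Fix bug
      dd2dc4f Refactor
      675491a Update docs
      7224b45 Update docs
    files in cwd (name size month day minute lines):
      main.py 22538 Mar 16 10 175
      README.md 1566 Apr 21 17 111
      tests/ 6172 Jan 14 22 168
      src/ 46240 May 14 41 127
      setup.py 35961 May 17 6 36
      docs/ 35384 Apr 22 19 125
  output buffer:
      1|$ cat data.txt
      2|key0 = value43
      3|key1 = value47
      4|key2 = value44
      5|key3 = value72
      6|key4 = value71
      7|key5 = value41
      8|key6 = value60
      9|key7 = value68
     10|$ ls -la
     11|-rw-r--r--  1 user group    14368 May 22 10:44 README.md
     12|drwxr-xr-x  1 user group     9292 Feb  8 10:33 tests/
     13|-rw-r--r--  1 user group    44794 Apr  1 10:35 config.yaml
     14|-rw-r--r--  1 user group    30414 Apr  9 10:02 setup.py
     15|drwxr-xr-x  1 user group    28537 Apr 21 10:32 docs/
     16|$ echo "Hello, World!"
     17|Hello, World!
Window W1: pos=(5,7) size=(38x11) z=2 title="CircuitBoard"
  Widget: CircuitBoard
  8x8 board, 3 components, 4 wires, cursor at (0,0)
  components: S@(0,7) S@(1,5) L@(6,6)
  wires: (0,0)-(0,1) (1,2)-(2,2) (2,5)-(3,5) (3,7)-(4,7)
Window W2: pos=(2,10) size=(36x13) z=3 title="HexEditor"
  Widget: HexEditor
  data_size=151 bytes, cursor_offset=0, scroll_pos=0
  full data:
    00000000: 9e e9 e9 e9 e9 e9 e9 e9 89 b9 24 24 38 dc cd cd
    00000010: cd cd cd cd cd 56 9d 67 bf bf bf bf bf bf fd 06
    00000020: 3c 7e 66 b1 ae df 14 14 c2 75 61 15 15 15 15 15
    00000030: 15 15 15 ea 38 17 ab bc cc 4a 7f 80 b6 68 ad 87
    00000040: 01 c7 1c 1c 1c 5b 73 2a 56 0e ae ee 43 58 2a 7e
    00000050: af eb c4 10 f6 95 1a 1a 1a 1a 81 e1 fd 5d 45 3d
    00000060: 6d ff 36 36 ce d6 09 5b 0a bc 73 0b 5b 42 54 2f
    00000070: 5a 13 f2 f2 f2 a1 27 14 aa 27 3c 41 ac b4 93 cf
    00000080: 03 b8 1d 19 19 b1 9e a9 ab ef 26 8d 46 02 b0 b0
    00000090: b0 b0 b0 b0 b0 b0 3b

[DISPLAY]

                                     
                                     
                                     
                                     
                                     
                                     
━━━━━━━━━━━━━━━━┓                    
                ┃                    
────────────────┨                    
━━━━━━━━━━━┓    ┃━━━━━━━━━━━━━━━━━━━━
           ┃S   ┃                    
───────────┨    ┃────────────────────
9 e9 e9 e9 ┃    ┃txt                 
d 56 9d 67 ┃    ┃e43                 
e df 14 14 ┃    ┃e47                 
8 17 ab bc ┃    ┃e44                 
c 5b 73 2a ┃━━━━┛e72                 


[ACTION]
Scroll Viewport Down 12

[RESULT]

───────────┨    ┃────────────────────
9 e9 e9 e9 ┃    ┃txt                 
d 56 9d 67 ┃    ┃e43                 
e df 14 14 ┃    ┃e47                 
8 17 ab bc ┃    ┃e44                 
c 5b 73 2a ┃━━━━┛e72                 
6 95 1a 1a ┃ value71                 
e d6 09 5b ┃ value41                 
2 a1 27 14 ┃ value60                 
9 b1 9e a9 ┃ value68                 
━━━━━━━━━━━┛━━━━━━━━━━━━━━━━━━━━━━━━━
                                     
                                     
                                     
                                     
                                     
                                     


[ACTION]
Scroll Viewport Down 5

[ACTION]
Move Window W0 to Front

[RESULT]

─────┠───────────────────────────────
9 e9 ┃$ cat data.txt                 
d 56 ┃key0 = value43                 
e df ┃key1 = value47                 
8 17 ┃key2 = value44                 
c 5b ┃key3 = value72                 
6 95 ┃key4 = value71                 
e d6 ┃key5 = value41                 
2 a1 ┃key6 = value60                 
9 b1 ┃key7 = value68                 
━━━━━┗━━━━━━━━━━━━━━━━━━━━━━━━━━━━━━━
                                     
                                     
                                     
                                     
                                     
                                     


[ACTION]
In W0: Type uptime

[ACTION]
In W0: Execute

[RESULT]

─────┠───────────────────────────────
9 e9 ┃drwxr-xr-x  1 user group     92
d 56 ┃-rw-r--r--  1 user group    447
e df ┃-rw-r--r--  1 user group    304
8 17 ┃drwxr-xr-x  1 user group    285
c 5b ┃$ echo "Hello, World!"         
6 95 ┃Hello, World!                  
e d6 ┃$ uptime                       
2 a1 ┃ 10:00  up 239 days            
9 b1 ┃$ █                            
━━━━━┗━━━━━━━━━━━━━━━━━━━━━━━━━━━━━━━
                                     
                                     
                                     
                                     
                                     
                                     


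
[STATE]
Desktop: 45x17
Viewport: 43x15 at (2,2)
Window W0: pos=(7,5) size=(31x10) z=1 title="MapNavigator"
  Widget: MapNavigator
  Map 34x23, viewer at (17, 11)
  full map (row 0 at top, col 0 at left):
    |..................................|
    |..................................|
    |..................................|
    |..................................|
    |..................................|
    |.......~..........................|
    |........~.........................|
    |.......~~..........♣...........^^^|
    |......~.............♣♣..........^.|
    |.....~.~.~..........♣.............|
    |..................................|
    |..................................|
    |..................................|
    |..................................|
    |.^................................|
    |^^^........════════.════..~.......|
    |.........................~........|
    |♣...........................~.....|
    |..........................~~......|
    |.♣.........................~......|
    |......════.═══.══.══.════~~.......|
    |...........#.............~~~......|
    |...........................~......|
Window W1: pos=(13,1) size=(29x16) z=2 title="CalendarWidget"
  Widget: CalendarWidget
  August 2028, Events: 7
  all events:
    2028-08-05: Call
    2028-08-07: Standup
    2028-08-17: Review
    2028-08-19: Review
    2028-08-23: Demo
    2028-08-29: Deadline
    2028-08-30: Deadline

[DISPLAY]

           ┃ CalendarWidget            ┃   
           ┠───────────────────────────┨   
           ┃        August 2028        ┃   
     ┏━━━━━┃Mo Tu We Th Fr Sa Su       ┃   
     ┃ MapN┃    1  2  3  4  5*  6      ┃   
     ┠─────┃ 7*  8  9 10 11 12 13      ┃   
     ┃...~.┃14 15 16 17* 18 19* 20     ┃   
     ┃..~.~┃21 22 23* 24 25 26 27      ┃   
     ┃.....┃28 29* 30* 31              ┃   
     ┃.....┃                           ┃   
     ┃.....┃                           ┃   
     ┃.....┃                           ┃   
     ┗━━━━━┃                           ┃   
           ┃                           ┃   
           ┗━━━━━━━━━━━━━━━━━━━━━━━━━━━┛   


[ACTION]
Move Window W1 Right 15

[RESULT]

              ┃ CalendarWidget            ┃
              ┠───────────────────────────┨
              ┃        August 2028        ┃
     ┏━━━━━━━━┃Mo Tu We Th Fr Sa Su       ┃
     ┃ MapNavi┃    1  2  3  4  5*  6      ┃
     ┠────────┃ 7*  8  9 10 11 12 13      ┃
     ┃...~....┃14 15 16 17* 18 19* 20     ┃
     ┃..~.~.~.┃21 22 23* 24 25 26 27      ┃
     ┃........┃28 29* 30* 31              ┃
     ┃........┃                           ┃
     ┃........┃                           ┃
     ┃........┃                           ┃
     ┗━━━━━━━━┃                           ┃
              ┃                           ┃
              ┗━━━━━━━━━━━━━━━━━━━━━━━━━━━┛


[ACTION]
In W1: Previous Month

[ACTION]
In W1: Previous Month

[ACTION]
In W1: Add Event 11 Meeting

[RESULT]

              ┃ CalendarWidget            ┃
              ┠───────────────────────────┨
              ┃         June 2028         ┃
     ┏━━━━━━━━┃Mo Tu We Th Fr Sa Su       ┃
     ┃ MapNavi┃          1  2  3  4       ┃
     ┠────────┃ 5  6  7  8  9 10 11*      ┃
     ┃...~....┃12 13 14 15 16 17 18       ┃
     ┃..~.~.~.┃19 20 21 22 23 24 25       ┃
     ┃........┃26 27 28 29 30             ┃
     ┃........┃                           ┃
     ┃........┃                           ┃
     ┃........┃                           ┃
     ┗━━━━━━━━┃                           ┃
              ┃                           ┃
              ┗━━━━━━━━━━━━━━━━━━━━━━━━━━━┛


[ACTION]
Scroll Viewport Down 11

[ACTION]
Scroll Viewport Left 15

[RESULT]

                ┃ CalendarWidget           
                ┠──────────────────────────
                ┃         June 2028        
       ┏━━━━━━━━┃Mo Tu We Th Fr Sa Su      
       ┃ MapNavi┃          1  2  3  4      
       ┠────────┃ 5  6  7  8  9 10 11*     
       ┃...~....┃12 13 14 15 16 17 18      
       ┃..~.~.~.┃19 20 21 22 23 24 25      
       ┃........┃26 27 28 29 30            
       ┃........┃                          
       ┃........┃                          
       ┃........┃                          
       ┗━━━━━━━━┃                          
                ┃                          
                ┗━━━━━━━━━━━━━━━━━━━━━━━━━━


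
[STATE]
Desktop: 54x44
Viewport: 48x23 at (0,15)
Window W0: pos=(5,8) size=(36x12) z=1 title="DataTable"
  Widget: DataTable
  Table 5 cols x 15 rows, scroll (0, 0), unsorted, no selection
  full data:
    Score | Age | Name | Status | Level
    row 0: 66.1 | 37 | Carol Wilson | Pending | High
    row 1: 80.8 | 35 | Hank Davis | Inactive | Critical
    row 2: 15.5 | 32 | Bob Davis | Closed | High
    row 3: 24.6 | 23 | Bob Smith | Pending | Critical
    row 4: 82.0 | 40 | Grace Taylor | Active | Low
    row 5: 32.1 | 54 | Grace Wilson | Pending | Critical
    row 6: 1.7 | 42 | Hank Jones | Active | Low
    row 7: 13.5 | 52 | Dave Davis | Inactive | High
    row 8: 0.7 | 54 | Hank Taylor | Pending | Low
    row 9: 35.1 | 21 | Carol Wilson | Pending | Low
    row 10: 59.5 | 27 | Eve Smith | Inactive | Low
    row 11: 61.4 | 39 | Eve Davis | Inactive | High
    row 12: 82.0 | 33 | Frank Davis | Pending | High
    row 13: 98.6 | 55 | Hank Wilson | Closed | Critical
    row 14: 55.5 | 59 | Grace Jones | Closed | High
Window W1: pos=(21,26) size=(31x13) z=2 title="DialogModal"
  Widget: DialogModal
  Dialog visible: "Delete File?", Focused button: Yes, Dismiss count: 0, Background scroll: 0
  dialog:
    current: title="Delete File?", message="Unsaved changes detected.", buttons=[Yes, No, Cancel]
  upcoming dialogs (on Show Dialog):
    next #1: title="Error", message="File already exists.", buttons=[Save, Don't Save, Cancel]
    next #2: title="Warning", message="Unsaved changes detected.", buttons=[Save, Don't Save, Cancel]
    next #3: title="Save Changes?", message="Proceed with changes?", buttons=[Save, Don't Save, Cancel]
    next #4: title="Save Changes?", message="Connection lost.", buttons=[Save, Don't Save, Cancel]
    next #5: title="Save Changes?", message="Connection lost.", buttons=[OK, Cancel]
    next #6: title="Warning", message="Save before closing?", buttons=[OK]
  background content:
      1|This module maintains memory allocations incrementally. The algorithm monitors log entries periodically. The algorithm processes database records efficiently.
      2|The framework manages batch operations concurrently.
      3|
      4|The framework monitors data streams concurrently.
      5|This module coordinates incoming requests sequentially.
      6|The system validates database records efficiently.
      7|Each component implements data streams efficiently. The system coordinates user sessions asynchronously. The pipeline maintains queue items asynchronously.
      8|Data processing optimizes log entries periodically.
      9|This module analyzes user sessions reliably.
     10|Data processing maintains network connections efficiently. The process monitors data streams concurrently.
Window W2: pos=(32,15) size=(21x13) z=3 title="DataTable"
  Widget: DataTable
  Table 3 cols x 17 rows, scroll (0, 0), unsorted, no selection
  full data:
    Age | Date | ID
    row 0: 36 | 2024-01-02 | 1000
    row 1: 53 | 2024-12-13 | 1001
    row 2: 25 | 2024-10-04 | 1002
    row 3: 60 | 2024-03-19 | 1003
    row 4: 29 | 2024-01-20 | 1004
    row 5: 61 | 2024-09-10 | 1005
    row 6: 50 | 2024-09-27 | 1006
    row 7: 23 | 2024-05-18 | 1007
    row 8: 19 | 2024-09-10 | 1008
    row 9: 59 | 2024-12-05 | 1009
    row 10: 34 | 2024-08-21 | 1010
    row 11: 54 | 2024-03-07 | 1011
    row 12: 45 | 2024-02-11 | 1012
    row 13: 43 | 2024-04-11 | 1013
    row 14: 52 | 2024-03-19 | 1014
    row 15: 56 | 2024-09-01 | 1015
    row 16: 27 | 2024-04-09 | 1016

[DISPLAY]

     ┃15.5 │32 │Bob Davis   │Clo┏━━━━━━━━━━━━━━━
     ┃24.6 │23 │Bob Smith   │Pen┃ DataTable     
     ┃82.0 │40 │Grace Taylor│Act┠───────────────
     ┃32.1 │54 │Grace Wilson│Pen┃Age│Date      │
     ┗━━━━━━━━━━━━━━━━━━━━━━━━━━┃───┼──────────┼
                                ┃36 │2024-01-02│
                                ┃53 │2024-12-13│
                                ┃25 │2024-10-04│
                                ┃60 │2024-03-19│
                                ┃29 │2024-01-20│
                                ┃61 │2024-09-10│
                     ┏━━━━━━━━━━┃50 │2024-09-27│
                     ┃ DialogMod┗━━━━━━━━━━━━━━━
                     ┠──────────────────────────
                     ┃This module maintains memo
                     ┃The framework manages batc
                     ┃  ┌───────────────────────
                     ┃Th│      Delete File?     
                     ┃Th│Unsaved changes detecte
                     ┃Th│  [Yes]  No   Cancel   
                     ┃Ea└───────────────────────
                     ┃Data processing optimizes 
                     ┃This module analyzes user 


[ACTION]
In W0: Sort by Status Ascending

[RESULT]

     ┃15.5 │32 │Bob Davis   │Clo┏━━━━━━━━━━━━━━━
     ┃98.6 │55 │Hank Wilson │Clo┃ DataTable     
     ┃55.5 │59 │Grace Jones │Clo┠───────────────
     ┃80.8 │35 │Hank Davis  │Ina┃Age│Date      │
     ┗━━━━━━━━━━━━━━━━━━━━━━━━━━┃───┼──────────┼
                                ┃36 │2024-01-02│
                                ┃53 │2024-12-13│
                                ┃25 │2024-10-04│
                                ┃60 │2024-03-19│
                                ┃29 │2024-01-20│
                                ┃61 │2024-09-10│
                     ┏━━━━━━━━━━┃50 │2024-09-27│
                     ┃ DialogMod┗━━━━━━━━━━━━━━━
                     ┠──────────────────────────
                     ┃This module maintains memo
                     ┃The framework manages batc
                     ┃  ┌───────────────────────
                     ┃Th│      Delete File?     
                     ┃Th│Unsaved changes detecte
                     ┃Th│  [Yes]  No   Cancel   
                     ┃Ea└───────────────────────
                     ┃Data processing optimizes 
                     ┃This module analyzes user 


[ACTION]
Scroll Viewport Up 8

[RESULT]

                                                
     ┏━━━━━━━━━━━━━━━━━━━━━━━━━━━━━━━━━━┓       
     ┃ DataTable                        ┃       
     ┠──────────────────────────────────┨       
     ┃Score│Age│Name        │Status ▲│Le┃       
     ┃─────┼───┼────────────┼────────┼──┃       
     ┃82.0 │40 │Grace Taylor│Active  │Lo┃       
     ┃1.7  │42 │Hank Jones  │Active  │Lo┃       
     ┃15.5 │32 │Bob Davis   │Clo┏━━━━━━━━━━━━━━━
     ┃98.6 │55 │Hank Wilson │Clo┃ DataTable     
     ┃55.5 │59 │Grace Jones │Clo┠───────────────
     ┃80.8 │35 │Hank Davis  │Ina┃Age│Date      │
     ┗━━━━━━━━━━━━━━━━━━━━━━━━━━┃───┼──────────┼
                                ┃36 │2024-01-02│
                                ┃53 │2024-12-13│
                                ┃25 │2024-10-04│
                                ┃60 │2024-03-19│
                                ┃29 │2024-01-20│
                                ┃61 │2024-09-10│
                     ┏━━━━━━━━━━┃50 │2024-09-27│
                     ┃ DialogMod┗━━━━━━━━━━━━━━━
                     ┠──────────────────────────
                     ┃This module maintains memo


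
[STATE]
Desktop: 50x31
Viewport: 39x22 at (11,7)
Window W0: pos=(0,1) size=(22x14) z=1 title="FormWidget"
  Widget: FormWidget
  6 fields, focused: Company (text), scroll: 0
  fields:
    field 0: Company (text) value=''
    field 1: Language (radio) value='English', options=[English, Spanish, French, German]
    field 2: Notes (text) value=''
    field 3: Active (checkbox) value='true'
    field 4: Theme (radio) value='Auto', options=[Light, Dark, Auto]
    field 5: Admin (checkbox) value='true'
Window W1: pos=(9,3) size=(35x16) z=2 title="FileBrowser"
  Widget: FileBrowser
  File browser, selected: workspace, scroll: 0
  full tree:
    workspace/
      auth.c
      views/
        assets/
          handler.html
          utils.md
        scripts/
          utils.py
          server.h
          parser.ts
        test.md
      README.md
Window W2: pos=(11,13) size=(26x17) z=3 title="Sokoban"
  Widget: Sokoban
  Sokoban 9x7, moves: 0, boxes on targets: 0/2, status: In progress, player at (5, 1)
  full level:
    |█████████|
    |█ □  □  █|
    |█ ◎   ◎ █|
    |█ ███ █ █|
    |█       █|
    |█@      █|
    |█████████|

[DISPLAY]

   auth.c                       ┃      
   [+] views/                   ┃      
   README.md                    ┃      
                                ┃      
                                ┃      
                                ┃      
┏━━━━━━━━━━━━━━━━━━━━━━━━┓      ┃      
┃ Sokoban                ┃      ┃      
┠────────────────────────┨      ┃      
┃█████████               ┃      ┃      
┃█ □  □  █               ┃      ┃      
┃█ ◎   ◎ █               ┃━━━━━━┛      
┃█ ███ █ █               ┃             
┃█       █               ┃             
┃█@      █               ┃             
┃█████████               ┃             
┃Moves: 0  0/2           ┃             
┃                        ┃             
┃                        ┃             
┃                        ┃             
┃                        ┃             
┃                        ┃             


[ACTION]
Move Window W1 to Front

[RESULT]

   auth.c                       ┃      
   [+] views/                   ┃      
   README.md                    ┃      
                                ┃      
                                ┃      
                                ┃      
                                ┃      
                                ┃      
                                ┃      
                                ┃      
                                ┃      
━━━━━━━━━━━━━━━━━━━━━━━━━━━━━━━━┛      
┃█ ███ █ █               ┃             
┃█       █               ┃             
┃█@      █               ┃             
┃█████████               ┃             
┃Moves: 0  0/2           ┃             
┃                        ┃             
┃                        ┃             
┃                        ┃             
┃                        ┃             
┃                        ┃             


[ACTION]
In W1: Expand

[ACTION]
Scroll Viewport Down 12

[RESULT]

   README.md                    ┃      
                                ┃      
                                ┃      
                                ┃      
                                ┃      
                                ┃      
                                ┃      
                                ┃      
                                ┃      
━━━━━━━━━━━━━━━━━━━━━━━━━━━━━━━━┛      
┃█ ███ █ █               ┃             
┃█       █               ┃             
┃█@      █               ┃             
┃█████████               ┃             
┃Moves: 0  0/2           ┃             
┃                        ┃             
┃                        ┃             
┃                        ┃             
┃                        ┃             
┃                        ┃             
┗━━━━━━━━━━━━━━━━━━━━━━━━┛             
                                       


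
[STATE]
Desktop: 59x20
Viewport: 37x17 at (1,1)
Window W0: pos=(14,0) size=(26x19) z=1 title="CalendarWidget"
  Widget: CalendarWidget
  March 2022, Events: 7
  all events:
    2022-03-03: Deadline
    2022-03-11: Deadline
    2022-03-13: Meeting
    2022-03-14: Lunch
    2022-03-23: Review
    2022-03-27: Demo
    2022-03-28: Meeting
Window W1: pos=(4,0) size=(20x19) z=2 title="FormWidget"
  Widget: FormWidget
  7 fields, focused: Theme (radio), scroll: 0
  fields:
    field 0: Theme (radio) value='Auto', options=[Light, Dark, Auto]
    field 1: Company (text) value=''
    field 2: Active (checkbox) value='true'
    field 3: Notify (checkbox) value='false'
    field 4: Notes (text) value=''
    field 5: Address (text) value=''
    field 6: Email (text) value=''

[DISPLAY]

   ┃ FormWidget       ┃Widget        
   ┠──────────────────┨──────────────
   ┃> Theme:      ( ) ┃rch 2022      
   ┃  Company:    [  ]┃Th Fr Sa Su   
   ┃  Active:     [x] ┃ 3*  4  5  6  
   ┃  Notify:     [ ] ┃10 11* 12 13* 
   ┃  Notes:      [  ]┃ 17 18 19 20  
   ┃  Address:    [  ]┃ 24 25 26 27* 
   ┃  Email:      [  ]┃ 31           
   ┃                  ┃              
   ┃                  ┃              
   ┃                  ┃              
   ┃                  ┃              
   ┃                  ┃              
   ┃                  ┃              
   ┃                  ┃              
   ┃                  ┃              


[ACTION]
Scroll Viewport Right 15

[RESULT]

       ┃Widget         ┃             
───────┨───────────────┨             
   ( ) ┃rch 2022       ┃             
   [  ]┃Th Fr Sa Su    ┃             
   [x] ┃ 3*  4  5  6   ┃             
   [ ] ┃10 11* 12 13*  ┃             
   [  ]┃ 17 18 19 20   ┃             
   [  ]┃ 24 25 26 27*  ┃             
   [  ]┃ 31            ┃             
       ┃               ┃             
       ┃               ┃             
       ┃               ┃             
       ┃               ┃             
       ┃               ┃             
       ┃               ┃             
       ┃               ┃             
       ┃               ┃             


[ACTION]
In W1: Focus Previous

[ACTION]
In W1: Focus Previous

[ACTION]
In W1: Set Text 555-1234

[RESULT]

       ┃Widget         ┃             
───────┨───────────────┨             
   ( ) ┃rch 2022       ┃             
   [  ]┃Th Fr Sa Su    ┃             
   [x] ┃ 3*  4  5  6   ┃             
   [ ] ┃10 11* 12 13*  ┃             
   [  ]┃ 17 18 19 20   ┃             
   [55]┃ 24 25 26 27*  ┃             
   [  ]┃ 31            ┃             
       ┃               ┃             
       ┃               ┃             
       ┃               ┃             
       ┃               ┃             
       ┃               ┃             
       ┃               ┃             
       ┃               ┃             
       ┃               ┃             
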